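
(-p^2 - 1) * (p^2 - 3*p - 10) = -p^4 + 3*p^3 + 9*p^2 + 3*p + 10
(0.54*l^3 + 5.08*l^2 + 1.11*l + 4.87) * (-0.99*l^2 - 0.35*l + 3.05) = -0.5346*l^5 - 5.2182*l^4 - 1.2299*l^3 + 10.2842*l^2 + 1.681*l + 14.8535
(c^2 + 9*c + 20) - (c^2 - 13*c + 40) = 22*c - 20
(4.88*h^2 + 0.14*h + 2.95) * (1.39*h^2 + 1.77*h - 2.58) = 6.7832*h^4 + 8.8322*h^3 - 8.2421*h^2 + 4.8603*h - 7.611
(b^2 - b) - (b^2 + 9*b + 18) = -10*b - 18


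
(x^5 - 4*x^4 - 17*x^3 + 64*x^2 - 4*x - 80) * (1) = x^5 - 4*x^4 - 17*x^3 + 64*x^2 - 4*x - 80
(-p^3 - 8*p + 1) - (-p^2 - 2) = -p^3 + p^2 - 8*p + 3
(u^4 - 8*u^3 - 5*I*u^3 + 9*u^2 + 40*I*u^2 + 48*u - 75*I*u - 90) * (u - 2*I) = u^5 - 8*u^4 - 7*I*u^4 - u^3 + 56*I*u^3 + 128*u^2 - 93*I*u^2 - 240*u - 96*I*u + 180*I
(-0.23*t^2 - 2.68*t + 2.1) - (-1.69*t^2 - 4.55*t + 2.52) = 1.46*t^2 + 1.87*t - 0.42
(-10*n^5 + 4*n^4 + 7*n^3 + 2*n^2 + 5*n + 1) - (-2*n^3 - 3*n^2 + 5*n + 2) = -10*n^5 + 4*n^4 + 9*n^3 + 5*n^2 - 1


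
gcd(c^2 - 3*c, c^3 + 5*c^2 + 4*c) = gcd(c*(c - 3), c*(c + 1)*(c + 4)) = c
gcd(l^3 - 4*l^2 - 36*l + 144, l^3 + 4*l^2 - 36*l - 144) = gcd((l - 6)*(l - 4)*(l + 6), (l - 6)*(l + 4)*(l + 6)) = l^2 - 36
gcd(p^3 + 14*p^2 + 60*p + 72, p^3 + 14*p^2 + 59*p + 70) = p + 2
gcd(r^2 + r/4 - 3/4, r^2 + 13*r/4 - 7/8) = 1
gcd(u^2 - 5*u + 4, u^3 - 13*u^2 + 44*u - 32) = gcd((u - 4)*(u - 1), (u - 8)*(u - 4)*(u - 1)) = u^2 - 5*u + 4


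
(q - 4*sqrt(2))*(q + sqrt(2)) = q^2 - 3*sqrt(2)*q - 8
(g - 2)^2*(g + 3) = g^3 - g^2 - 8*g + 12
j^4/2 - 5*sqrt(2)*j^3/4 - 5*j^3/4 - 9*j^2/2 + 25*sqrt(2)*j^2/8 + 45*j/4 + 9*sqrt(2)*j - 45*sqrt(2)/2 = (j/2 + sqrt(2))*(j - 5/2)*(j - 3*sqrt(2))*(j - 3*sqrt(2)/2)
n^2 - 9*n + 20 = (n - 5)*(n - 4)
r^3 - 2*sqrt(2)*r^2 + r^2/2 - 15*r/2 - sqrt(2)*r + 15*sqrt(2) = (r - 5/2)*(r + 3)*(r - 2*sqrt(2))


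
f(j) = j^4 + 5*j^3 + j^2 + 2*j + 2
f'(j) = 4*j^3 + 15*j^2 + 2*j + 2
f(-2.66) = -40.29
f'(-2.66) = 27.53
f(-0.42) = 1.00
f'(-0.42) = 3.51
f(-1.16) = -4.97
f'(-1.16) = 13.62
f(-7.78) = 1356.10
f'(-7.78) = -989.28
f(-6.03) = 252.13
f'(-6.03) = -341.67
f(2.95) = 220.70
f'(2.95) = 241.13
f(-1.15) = -4.83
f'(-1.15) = 13.45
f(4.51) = 903.75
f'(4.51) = 683.06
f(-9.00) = 2981.00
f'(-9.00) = -1717.00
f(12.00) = 29546.00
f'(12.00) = 9098.00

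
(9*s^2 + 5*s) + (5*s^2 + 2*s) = 14*s^2 + 7*s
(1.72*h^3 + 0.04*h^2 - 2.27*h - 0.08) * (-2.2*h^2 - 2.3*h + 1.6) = -3.784*h^5 - 4.044*h^4 + 7.654*h^3 + 5.461*h^2 - 3.448*h - 0.128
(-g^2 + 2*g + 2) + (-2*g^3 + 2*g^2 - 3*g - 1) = -2*g^3 + g^2 - g + 1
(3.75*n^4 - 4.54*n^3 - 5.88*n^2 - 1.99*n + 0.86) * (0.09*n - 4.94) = 0.3375*n^5 - 18.9336*n^4 + 21.8984*n^3 + 28.8681*n^2 + 9.908*n - 4.2484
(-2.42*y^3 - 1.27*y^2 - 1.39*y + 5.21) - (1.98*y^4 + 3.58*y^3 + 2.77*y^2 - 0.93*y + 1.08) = -1.98*y^4 - 6.0*y^3 - 4.04*y^2 - 0.46*y + 4.13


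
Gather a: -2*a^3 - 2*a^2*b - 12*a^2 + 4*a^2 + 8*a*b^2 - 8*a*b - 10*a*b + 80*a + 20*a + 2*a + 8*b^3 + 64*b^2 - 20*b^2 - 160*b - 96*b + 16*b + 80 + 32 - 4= -2*a^3 + a^2*(-2*b - 8) + a*(8*b^2 - 18*b + 102) + 8*b^3 + 44*b^2 - 240*b + 108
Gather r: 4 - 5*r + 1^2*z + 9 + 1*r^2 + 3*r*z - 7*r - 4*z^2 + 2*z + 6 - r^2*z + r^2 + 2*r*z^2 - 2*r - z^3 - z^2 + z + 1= r^2*(2 - z) + r*(2*z^2 + 3*z - 14) - z^3 - 5*z^2 + 4*z + 20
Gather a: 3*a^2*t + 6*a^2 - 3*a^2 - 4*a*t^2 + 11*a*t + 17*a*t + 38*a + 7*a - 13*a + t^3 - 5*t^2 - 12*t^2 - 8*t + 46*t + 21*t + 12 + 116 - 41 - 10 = a^2*(3*t + 3) + a*(-4*t^2 + 28*t + 32) + t^3 - 17*t^2 + 59*t + 77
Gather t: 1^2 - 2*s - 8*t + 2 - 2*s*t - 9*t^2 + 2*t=-2*s - 9*t^2 + t*(-2*s - 6) + 3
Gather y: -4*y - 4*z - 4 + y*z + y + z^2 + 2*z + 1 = y*(z - 3) + z^2 - 2*z - 3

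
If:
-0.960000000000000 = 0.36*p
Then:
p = -2.67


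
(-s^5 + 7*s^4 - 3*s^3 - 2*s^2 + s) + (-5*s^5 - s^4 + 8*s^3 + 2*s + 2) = -6*s^5 + 6*s^4 + 5*s^3 - 2*s^2 + 3*s + 2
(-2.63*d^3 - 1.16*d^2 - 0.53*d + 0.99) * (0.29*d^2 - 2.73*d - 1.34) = -0.7627*d^5 + 6.8435*d^4 + 6.5373*d^3 + 3.2884*d^2 - 1.9925*d - 1.3266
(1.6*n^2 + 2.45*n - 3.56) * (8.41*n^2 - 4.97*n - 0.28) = 13.456*n^4 + 12.6525*n^3 - 42.5641*n^2 + 17.0072*n + 0.9968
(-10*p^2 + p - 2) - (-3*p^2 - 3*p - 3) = -7*p^2 + 4*p + 1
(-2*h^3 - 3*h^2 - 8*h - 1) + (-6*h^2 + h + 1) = -2*h^3 - 9*h^2 - 7*h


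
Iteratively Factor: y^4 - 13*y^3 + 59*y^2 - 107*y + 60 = (y - 3)*(y^3 - 10*y^2 + 29*y - 20) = (y - 3)*(y - 1)*(y^2 - 9*y + 20) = (y - 4)*(y - 3)*(y - 1)*(y - 5)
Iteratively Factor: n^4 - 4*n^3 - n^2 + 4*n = (n - 4)*(n^3 - n) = (n - 4)*(n + 1)*(n^2 - n) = (n - 4)*(n - 1)*(n + 1)*(n)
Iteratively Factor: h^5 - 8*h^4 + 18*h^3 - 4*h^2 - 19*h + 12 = (h - 1)*(h^4 - 7*h^3 + 11*h^2 + 7*h - 12) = (h - 1)^2*(h^3 - 6*h^2 + 5*h + 12) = (h - 4)*(h - 1)^2*(h^2 - 2*h - 3) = (h - 4)*(h - 3)*(h - 1)^2*(h + 1)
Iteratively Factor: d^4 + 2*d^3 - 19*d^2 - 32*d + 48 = (d - 1)*(d^3 + 3*d^2 - 16*d - 48) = (d - 1)*(d + 3)*(d^2 - 16) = (d - 1)*(d + 3)*(d + 4)*(d - 4)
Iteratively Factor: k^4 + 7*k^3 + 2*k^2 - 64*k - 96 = (k - 3)*(k^3 + 10*k^2 + 32*k + 32) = (k - 3)*(k + 4)*(k^2 + 6*k + 8) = (k - 3)*(k + 4)^2*(k + 2)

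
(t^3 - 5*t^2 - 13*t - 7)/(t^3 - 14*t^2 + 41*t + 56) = (t + 1)/(t - 8)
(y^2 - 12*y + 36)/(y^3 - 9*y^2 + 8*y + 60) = (y - 6)/(y^2 - 3*y - 10)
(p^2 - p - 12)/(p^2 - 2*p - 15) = (p - 4)/(p - 5)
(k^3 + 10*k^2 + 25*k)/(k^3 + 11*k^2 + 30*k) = (k + 5)/(k + 6)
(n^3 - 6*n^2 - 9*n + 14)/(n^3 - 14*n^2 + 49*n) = (n^2 + n - 2)/(n*(n - 7))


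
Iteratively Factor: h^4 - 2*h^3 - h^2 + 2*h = (h)*(h^3 - 2*h^2 - h + 2) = h*(h + 1)*(h^2 - 3*h + 2) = h*(h - 2)*(h + 1)*(h - 1)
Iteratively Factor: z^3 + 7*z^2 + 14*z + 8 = (z + 4)*(z^2 + 3*z + 2) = (z + 1)*(z + 4)*(z + 2)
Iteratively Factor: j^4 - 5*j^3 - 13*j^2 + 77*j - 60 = (j - 3)*(j^3 - 2*j^2 - 19*j + 20) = (j - 3)*(j + 4)*(j^2 - 6*j + 5) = (j - 5)*(j - 3)*(j + 4)*(j - 1)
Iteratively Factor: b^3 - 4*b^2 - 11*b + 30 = (b + 3)*(b^2 - 7*b + 10) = (b - 2)*(b + 3)*(b - 5)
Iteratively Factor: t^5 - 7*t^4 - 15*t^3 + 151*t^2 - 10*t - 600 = (t - 5)*(t^4 - 2*t^3 - 25*t^2 + 26*t + 120) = (t - 5)*(t + 4)*(t^3 - 6*t^2 - t + 30) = (t - 5)*(t - 3)*(t + 4)*(t^2 - 3*t - 10) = (t - 5)^2*(t - 3)*(t + 4)*(t + 2)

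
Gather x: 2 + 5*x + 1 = 5*x + 3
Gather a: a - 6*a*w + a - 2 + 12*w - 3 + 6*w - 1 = a*(2 - 6*w) + 18*w - 6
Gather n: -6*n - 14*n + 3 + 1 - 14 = -20*n - 10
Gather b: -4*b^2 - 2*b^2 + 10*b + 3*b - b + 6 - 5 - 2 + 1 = -6*b^2 + 12*b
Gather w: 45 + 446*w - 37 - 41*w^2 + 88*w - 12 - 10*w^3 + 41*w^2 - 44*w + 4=-10*w^3 + 490*w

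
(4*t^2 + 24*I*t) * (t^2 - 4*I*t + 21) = 4*t^4 + 8*I*t^3 + 180*t^2 + 504*I*t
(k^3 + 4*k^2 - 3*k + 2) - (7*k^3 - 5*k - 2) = -6*k^3 + 4*k^2 + 2*k + 4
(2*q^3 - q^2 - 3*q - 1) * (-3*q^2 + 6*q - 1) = -6*q^5 + 15*q^4 + q^3 - 14*q^2 - 3*q + 1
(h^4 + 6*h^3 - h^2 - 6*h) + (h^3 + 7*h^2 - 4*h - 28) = h^4 + 7*h^3 + 6*h^2 - 10*h - 28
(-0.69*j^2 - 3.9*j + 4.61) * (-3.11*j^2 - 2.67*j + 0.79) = 2.1459*j^4 + 13.9713*j^3 - 4.4692*j^2 - 15.3897*j + 3.6419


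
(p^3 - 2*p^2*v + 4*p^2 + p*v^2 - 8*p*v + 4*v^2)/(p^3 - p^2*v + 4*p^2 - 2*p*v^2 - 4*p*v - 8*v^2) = (p^2 - 2*p*v + v^2)/(p^2 - p*v - 2*v^2)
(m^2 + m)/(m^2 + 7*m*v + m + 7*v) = m/(m + 7*v)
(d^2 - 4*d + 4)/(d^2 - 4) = (d - 2)/(d + 2)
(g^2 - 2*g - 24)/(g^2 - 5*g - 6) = (g + 4)/(g + 1)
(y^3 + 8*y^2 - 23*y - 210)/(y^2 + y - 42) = (y^2 + y - 30)/(y - 6)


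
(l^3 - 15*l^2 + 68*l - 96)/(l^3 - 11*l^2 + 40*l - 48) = (l - 8)/(l - 4)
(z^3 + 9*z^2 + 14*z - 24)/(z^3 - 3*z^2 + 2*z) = (z^2 + 10*z + 24)/(z*(z - 2))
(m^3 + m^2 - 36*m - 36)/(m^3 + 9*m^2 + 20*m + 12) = (m - 6)/(m + 2)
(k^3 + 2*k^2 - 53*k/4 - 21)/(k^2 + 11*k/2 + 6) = k - 7/2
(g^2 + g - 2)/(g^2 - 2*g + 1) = (g + 2)/(g - 1)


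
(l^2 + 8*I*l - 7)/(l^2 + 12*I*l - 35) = (l + I)/(l + 5*I)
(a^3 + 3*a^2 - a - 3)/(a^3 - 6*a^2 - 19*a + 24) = (a + 1)/(a - 8)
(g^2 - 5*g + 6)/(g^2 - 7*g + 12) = (g - 2)/(g - 4)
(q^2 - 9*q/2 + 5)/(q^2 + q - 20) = (q^2 - 9*q/2 + 5)/(q^2 + q - 20)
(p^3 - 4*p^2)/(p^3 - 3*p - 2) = p^2*(4 - p)/(-p^3 + 3*p + 2)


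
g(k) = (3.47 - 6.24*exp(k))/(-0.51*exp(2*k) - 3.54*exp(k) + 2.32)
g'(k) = (3.47 - 6.24*exp(k))*(1.02*exp(2*k) + 3.54*exp(k))/(-0.51*exp(2*k) - 3.54*exp(k) + 2.32)^2 - 6.24*exp(k)/(-0.51*exp(2*k) - 3.54*exp(k) + 2.32)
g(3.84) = 0.23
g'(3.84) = -0.20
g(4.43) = 0.13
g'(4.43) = -0.12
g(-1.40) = 1.36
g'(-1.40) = -0.19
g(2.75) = 0.53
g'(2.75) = -0.36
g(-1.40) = 1.36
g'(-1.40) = -0.19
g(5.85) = 0.03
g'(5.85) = -0.03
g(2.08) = 0.79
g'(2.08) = -0.41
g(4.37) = 0.14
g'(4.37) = -0.13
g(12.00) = 0.00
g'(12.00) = 0.00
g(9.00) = 0.00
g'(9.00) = 0.00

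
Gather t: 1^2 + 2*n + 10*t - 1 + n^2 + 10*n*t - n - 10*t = n^2 + 10*n*t + n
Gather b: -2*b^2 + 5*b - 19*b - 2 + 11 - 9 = -2*b^2 - 14*b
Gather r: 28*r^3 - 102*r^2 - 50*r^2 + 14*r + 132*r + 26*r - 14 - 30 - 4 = 28*r^3 - 152*r^2 + 172*r - 48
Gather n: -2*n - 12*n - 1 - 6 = -14*n - 7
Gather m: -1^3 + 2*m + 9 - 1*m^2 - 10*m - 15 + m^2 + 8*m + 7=0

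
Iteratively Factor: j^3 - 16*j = (j)*(j^2 - 16) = j*(j + 4)*(j - 4)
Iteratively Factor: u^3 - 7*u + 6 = (u - 2)*(u^2 + 2*u - 3) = (u - 2)*(u - 1)*(u + 3)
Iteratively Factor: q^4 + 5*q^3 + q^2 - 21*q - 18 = (q - 2)*(q^3 + 7*q^2 + 15*q + 9) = (q - 2)*(q + 1)*(q^2 + 6*q + 9) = (q - 2)*(q + 1)*(q + 3)*(q + 3)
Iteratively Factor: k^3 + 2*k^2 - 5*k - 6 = (k + 3)*(k^2 - k - 2) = (k + 1)*(k + 3)*(k - 2)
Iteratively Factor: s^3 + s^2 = (s + 1)*(s^2) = s*(s + 1)*(s)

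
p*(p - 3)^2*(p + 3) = p^4 - 3*p^3 - 9*p^2 + 27*p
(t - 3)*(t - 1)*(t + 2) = t^3 - 2*t^2 - 5*t + 6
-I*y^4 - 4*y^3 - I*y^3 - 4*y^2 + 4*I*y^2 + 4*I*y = y*(y - 2*I)^2*(-I*y - I)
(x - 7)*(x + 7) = x^2 - 49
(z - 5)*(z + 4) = z^2 - z - 20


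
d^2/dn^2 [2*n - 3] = 0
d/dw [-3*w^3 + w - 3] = 1 - 9*w^2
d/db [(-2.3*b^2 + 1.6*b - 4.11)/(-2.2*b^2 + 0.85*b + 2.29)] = (1.565*b^2 - 28.618*b + 7.1575)/(4.84*b^4 - 3.74*b^3 - 9.3535*b^2 + 3.893*b + 5.2441)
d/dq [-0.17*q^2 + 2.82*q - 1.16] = 2.82 - 0.34*q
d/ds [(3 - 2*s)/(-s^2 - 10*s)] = 2*(-s^2 + 3*s + 15)/(s^2*(s^2 + 20*s + 100))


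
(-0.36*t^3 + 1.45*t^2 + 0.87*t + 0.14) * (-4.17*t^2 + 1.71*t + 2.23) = 1.5012*t^5 - 6.6621*t^4 - 1.9512*t^3 + 4.1374*t^2 + 2.1795*t + 0.3122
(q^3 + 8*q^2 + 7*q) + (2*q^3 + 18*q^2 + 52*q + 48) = 3*q^3 + 26*q^2 + 59*q + 48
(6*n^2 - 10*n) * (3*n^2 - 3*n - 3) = 18*n^4 - 48*n^3 + 12*n^2 + 30*n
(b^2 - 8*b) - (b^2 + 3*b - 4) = 4 - 11*b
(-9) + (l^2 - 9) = l^2 - 18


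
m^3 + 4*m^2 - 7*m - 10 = (m - 2)*(m + 1)*(m + 5)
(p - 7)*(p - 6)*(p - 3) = p^3 - 16*p^2 + 81*p - 126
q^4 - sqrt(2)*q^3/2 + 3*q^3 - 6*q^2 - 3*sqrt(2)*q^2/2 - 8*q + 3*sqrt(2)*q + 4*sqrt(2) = (q - 2)*(q + 1)*(q + 4)*(q - sqrt(2)/2)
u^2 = u^2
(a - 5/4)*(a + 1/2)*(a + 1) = a^3 + a^2/4 - 11*a/8 - 5/8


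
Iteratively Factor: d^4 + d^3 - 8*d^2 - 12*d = (d)*(d^3 + d^2 - 8*d - 12) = d*(d + 2)*(d^2 - d - 6) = d*(d + 2)^2*(d - 3)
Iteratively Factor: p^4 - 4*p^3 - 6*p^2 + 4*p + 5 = (p - 5)*(p^3 + p^2 - p - 1) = (p - 5)*(p - 1)*(p^2 + 2*p + 1) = (p - 5)*(p - 1)*(p + 1)*(p + 1)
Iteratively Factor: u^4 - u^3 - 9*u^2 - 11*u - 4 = (u + 1)*(u^3 - 2*u^2 - 7*u - 4) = (u - 4)*(u + 1)*(u^2 + 2*u + 1) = (u - 4)*(u + 1)^2*(u + 1)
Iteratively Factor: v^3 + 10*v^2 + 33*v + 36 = (v + 3)*(v^2 + 7*v + 12) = (v + 3)*(v + 4)*(v + 3)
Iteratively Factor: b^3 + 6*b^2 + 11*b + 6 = (b + 3)*(b^2 + 3*b + 2) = (b + 2)*(b + 3)*(b + 1)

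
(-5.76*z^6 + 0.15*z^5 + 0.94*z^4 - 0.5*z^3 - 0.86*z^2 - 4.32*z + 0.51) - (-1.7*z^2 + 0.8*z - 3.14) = -5.76*z^6 + 0.15*z^5 + 0.94*z^4 - 0.5*z^3 + 0.84*z^2 - 5.12*z + 3.65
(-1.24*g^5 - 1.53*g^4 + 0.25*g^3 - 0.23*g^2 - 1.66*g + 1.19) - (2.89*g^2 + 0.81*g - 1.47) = -1.24*g^5 - 1.53*g^4 + 0.25*g^3 - 3.12*g^2 - 2.47*g + 2.66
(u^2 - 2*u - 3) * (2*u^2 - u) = 2*u^4 - 5*u^3 - 4*u^2 + 3*u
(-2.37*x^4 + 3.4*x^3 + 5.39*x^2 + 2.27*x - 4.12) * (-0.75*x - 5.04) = 1.7775*x^5 + 9.3948*x^4 - 21.1785*x^3 - 28.8681*x^2 - 8.3508*x + 20.7648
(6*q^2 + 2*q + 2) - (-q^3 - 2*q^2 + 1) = q^3 + 8*q^2 + 2*q + 1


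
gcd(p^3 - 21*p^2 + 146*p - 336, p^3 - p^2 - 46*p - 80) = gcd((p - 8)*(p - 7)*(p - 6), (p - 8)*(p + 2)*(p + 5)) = p - 8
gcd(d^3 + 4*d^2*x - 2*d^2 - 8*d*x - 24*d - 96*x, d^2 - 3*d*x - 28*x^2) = d + 4*x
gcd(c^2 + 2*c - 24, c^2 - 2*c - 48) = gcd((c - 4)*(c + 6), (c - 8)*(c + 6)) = c + 6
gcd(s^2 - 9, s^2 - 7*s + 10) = 1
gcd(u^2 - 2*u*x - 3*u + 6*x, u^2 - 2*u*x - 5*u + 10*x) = -u + 2*x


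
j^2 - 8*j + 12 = (j - 6)*(j - 2)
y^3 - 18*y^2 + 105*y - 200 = (y - 8)*(y - 5)^2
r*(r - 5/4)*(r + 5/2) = r^3 + 5*r^2/4 - 25*r/8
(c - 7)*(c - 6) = c^2 - 13*c + 42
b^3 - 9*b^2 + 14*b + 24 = (b - 6)*(b - 4)*(b + 1)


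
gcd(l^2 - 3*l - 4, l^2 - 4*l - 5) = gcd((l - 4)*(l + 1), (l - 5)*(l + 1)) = l + 1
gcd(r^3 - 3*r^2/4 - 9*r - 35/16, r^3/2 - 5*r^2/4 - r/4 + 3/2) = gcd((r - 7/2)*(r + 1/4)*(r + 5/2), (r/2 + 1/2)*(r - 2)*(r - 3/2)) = 1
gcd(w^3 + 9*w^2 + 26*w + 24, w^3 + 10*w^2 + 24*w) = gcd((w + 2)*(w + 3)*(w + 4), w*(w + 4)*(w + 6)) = w + 4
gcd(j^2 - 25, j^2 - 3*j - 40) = j + 5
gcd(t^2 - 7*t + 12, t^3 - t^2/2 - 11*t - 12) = t - 4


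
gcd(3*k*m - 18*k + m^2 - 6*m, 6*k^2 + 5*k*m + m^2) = 3*k + m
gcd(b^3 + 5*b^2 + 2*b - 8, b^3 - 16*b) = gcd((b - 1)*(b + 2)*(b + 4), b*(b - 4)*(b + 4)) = b + 4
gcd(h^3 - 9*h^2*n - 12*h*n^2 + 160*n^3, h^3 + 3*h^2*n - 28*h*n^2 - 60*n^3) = h - 5*n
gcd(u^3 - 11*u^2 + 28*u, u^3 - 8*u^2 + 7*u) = u^2 - 7*u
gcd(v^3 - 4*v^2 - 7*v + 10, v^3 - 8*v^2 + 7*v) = v - 1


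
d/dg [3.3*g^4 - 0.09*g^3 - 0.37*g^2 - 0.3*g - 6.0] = 13.2*g^3 - 0.27*g^2 - 0.74*g - 0.3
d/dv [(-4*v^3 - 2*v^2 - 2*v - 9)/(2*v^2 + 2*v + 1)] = 4*(-2*v^4 - 4*v^3 - 3*v^2 + 8*v + 4)/(4*v^4 + 8*v^3 + 8*v^2 + 4*v + 1)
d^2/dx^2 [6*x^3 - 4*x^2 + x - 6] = 36*x - 8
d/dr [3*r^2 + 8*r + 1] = 6*r + 8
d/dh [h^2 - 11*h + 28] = 2*h - 11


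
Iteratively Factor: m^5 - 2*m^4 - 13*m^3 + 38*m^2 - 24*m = (m - 2)*(m^4 - 13*m^2 + 12*m) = (m - 2)*(m + 4)*(m^3 - 4*m^2 + 3*m) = (m - 2)*(m - 1)*(m + 4)*(m^2 - 3*m) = m*(m - 2)*(m - 1)*(m + 4)*(m - 3)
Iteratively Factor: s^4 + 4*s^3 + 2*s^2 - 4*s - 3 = (s + 1)*(s^3 + 3*s^2 - s - 3) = (s + 1)*(s + 3)*(s^2 - 1) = (s + 1)^2*(s + 3)*(s - 1)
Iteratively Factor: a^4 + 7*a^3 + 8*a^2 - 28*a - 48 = (a - 2)*(a^3 + 9*a^2 + 26*a + 24) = (a - 2)*(a + 2)*(a^2 + 7*a + 12) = (a - 2)*(a + 2)*(a + 4)*(a + 3)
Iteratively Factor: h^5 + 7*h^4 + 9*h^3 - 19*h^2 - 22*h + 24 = (h + 4)*(h^4 + 3*h^3 - 3*h^2 - 7*h + 6) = (h + 3)*(h + 4)*(h^3 - 3*h + 2) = (h - 1)*(h + 3)*(h + 4)*(h^2 + h - 2) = (h - 1)^2*(h + 3)*(h + 4)*(h + 2)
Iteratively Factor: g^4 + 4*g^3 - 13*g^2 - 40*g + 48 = (g + 4)*(g^3 - 13*g + 12) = (g + 4)^2*(g^2 - 4*g + 3) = (g - 3)*(g + 4)^2*(g - 1)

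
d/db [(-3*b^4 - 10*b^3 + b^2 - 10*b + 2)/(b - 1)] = (-9*b^4 - 8*b^3 + 31*b^2 - 2*b + 8)/(b^2 - 2*b + 1)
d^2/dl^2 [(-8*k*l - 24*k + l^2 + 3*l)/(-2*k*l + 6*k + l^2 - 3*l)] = 2*((2*k - 2*l + 3)^2*(8*k*l + 24*k - l^2 - 3*l) - (2*k*l - 6*k - l^2 + 3*l)^2 + (2*k*l - 6*k - l^2 + 3*l)*(8*k*l + 24*k - l^2 - 3*l + (-8*k + 2*l + 3)*(2*k - 2*l + 3)))/(2*k*l - 6*k - l^2 + 3*l)^3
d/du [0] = 0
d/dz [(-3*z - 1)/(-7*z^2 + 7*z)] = (-3*z^2 - 2*z + 1)/(7*z^2*(z^2 - 2*z + 1))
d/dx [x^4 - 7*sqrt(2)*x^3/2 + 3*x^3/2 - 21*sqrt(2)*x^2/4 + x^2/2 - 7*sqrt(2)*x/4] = 4*x^3 - 21*sqrt(2)*x^2/2 + 9*x^2/2 - 21*sqrt(2)*x/2 + x - 7*sqrt(2)/4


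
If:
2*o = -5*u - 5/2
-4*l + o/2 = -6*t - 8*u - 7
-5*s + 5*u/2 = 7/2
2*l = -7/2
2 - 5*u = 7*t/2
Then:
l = -7/4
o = -1240/51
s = 3991/1020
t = -643/51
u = 941/102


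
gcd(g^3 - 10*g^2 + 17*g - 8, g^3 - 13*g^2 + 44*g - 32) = g^2 - 9*g + 8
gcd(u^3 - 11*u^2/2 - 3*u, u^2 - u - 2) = 1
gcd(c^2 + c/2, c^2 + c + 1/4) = c + 1/2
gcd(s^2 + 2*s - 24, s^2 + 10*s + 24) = s + 6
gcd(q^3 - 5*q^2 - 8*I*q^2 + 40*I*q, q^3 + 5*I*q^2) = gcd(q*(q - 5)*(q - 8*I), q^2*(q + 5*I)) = q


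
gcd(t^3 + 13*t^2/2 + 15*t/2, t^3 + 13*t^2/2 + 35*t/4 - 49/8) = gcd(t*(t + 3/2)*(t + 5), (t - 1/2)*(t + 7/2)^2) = 1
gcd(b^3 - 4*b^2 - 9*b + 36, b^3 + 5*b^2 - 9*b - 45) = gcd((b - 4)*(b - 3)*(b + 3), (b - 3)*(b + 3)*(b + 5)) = b^2 - 9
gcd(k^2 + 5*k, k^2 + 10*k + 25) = k + 5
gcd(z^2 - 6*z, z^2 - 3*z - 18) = z - 6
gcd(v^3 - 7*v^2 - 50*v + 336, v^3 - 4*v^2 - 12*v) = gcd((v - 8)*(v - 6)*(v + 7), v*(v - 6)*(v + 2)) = v - 6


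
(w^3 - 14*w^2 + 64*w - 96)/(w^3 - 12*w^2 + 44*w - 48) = (w - 4)/(w - 2)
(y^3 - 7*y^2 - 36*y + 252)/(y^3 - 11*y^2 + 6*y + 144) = (y^2 - y - 42)/(y^2 - 5*y - 24)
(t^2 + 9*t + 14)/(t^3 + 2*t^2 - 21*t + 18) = (t^2 + 9*t + 14)/(t^3 + 2*t^2 - 21*t + 18)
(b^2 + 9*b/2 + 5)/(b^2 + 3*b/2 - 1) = (2*b + 5)/(2*b - 1)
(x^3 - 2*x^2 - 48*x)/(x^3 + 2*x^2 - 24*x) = (x - 8)/(x - 4)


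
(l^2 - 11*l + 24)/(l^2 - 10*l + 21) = (l - 8)/(l - 7)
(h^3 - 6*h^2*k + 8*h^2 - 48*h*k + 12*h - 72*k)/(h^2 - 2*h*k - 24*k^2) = (h^2 + 8*h + 12)/(h + 4*k)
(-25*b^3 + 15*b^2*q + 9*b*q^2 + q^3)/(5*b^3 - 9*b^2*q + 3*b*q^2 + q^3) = (5*b + q)/(-b + q)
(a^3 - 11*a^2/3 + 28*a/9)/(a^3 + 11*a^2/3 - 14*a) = (a - 4/3)/(a + 6)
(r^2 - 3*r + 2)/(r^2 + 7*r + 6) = (r^2 - 3*r + 2)/(r^2 + 7*r + 6)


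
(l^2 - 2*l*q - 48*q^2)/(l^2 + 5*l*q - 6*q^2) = (-l + 8*q)/(-l + q)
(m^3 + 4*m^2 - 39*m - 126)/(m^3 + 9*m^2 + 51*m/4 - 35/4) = 4*(m^2 - 3*m - 18)/(4*m^2 + 8*m - 5)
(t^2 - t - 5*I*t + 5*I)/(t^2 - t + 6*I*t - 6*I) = (t - 5*I)/(t + 6*I)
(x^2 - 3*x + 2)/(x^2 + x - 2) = (x - 2)/(x + 2)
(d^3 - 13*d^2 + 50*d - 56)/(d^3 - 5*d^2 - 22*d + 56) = (d - 4)/(d + 4)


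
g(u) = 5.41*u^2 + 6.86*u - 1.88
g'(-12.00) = -122.98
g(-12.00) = 694.84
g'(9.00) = 104.24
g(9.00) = 498.07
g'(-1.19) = -6.02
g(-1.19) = -2.38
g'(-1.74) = -11.97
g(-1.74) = 2.56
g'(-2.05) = -15.32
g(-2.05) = 6.79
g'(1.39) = 21.90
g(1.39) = 18.11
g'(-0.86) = -2.45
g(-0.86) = -3.78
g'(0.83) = 15.84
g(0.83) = 7.54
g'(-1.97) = -14.46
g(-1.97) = 5.60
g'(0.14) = 8.37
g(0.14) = -0.81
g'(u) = 10.82*u + 6.86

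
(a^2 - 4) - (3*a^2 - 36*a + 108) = -2*a^2 + 36*a - 112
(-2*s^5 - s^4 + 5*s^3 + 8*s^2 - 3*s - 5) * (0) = 0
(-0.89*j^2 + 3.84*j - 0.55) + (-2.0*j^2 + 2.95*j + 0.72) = -2.89*j^2 + 6.79*j + 0.17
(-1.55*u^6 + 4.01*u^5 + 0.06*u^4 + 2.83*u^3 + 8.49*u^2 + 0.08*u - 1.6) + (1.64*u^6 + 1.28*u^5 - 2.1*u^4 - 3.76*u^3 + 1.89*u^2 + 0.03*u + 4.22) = 0.0899999999999999*u^6 + 5.29*u^5 - 2.04*u^4 - 0.93*u^3 + 10.38*u^2 + 0.11*u + 2.62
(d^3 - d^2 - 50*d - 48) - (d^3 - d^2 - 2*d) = -48*d - 48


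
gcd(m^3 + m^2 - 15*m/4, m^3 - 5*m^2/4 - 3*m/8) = m^2 - 3*m/2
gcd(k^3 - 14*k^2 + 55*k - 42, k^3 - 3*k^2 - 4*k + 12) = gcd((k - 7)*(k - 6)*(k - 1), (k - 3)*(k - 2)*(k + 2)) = 1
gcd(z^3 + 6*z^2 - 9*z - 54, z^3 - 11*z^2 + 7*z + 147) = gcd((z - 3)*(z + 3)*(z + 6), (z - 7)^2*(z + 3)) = z + 3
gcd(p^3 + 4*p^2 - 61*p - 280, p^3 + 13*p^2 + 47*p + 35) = p^2 + 12*p + 35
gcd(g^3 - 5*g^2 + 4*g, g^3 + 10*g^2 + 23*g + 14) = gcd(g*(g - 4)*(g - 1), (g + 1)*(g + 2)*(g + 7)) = 1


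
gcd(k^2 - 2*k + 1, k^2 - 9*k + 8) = k - 1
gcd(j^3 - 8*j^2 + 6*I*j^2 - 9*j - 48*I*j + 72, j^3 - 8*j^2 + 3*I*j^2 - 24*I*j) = j^2 + j*(-8 + 3*I) - 24*I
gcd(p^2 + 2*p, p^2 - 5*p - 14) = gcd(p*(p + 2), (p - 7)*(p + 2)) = p + 2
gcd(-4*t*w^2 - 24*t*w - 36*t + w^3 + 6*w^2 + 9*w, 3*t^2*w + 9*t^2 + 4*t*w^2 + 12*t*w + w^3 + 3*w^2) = w + 3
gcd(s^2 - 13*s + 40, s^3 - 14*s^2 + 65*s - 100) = s - 5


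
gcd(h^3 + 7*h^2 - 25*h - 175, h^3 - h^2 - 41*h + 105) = h^2 + 2*h - 35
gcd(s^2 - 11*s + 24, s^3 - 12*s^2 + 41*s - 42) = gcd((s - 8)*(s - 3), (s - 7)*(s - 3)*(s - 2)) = s - 3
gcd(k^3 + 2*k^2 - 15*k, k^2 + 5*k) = k^2 + 5*k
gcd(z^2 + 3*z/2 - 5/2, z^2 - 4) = 1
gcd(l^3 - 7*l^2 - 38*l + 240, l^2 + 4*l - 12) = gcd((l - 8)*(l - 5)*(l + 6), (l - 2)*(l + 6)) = l + 6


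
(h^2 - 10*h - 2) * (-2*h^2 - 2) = -2*h^4 + 20*h^3 + 2*h^2 + 20*h + 4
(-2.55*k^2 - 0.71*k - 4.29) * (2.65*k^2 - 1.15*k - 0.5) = -6.7575*k^4 + 1.051*k^3 - 9.277*k^2 + 5.2885*k + 2.145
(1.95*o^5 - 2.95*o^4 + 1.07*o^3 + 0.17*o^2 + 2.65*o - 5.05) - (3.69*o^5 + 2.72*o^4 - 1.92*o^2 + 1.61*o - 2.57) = -1.74*o^5 - 5.67*o^4 + 1.07*o^3 + 2.09*o^2 + 1.04*o - 2.48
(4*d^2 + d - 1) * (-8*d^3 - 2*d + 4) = -32*d^5 - 8*d^4 + 14*d^2 + 6*d - 4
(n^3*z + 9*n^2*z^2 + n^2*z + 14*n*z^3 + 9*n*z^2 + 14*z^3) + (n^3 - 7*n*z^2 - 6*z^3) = n^3*z + n^3 + 9*n^2*z^2 + n^2*z + 14*n*z^3 + 2*n*z^2 + 8*z^3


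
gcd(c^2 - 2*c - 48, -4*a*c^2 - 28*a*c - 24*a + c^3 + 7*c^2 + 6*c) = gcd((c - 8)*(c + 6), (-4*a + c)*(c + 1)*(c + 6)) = c + 6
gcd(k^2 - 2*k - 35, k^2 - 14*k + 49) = k - 7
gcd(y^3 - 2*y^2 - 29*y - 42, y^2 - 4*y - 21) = y^2 - 4*y - 21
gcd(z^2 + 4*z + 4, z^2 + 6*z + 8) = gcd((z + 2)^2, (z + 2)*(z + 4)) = z + 2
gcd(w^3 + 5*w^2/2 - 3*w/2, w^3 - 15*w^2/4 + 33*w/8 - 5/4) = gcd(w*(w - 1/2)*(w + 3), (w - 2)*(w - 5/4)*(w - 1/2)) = w - 1/2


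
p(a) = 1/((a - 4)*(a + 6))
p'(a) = -1/((a - 4)*(a + 6)^2) - 1/((a - 4)^2*(a + 6)) = 2*(-a - 1)/(a^4 + 4*a^3 - 44*a^2 - 96*a + 576)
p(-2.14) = -0.04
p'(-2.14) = 0.00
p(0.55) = -0.04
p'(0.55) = -0.01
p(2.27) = -0.07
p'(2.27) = -0.03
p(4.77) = 0.12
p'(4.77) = -0.17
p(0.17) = -0.04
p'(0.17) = -0.00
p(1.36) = -0.05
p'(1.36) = -0.01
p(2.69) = -0.09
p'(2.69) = -0.06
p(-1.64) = -0.04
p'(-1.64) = 0.00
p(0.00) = -0.04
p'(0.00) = 0.00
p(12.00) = 0.01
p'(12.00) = 0.00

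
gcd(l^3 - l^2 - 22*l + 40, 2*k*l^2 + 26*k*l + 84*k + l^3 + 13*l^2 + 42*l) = 1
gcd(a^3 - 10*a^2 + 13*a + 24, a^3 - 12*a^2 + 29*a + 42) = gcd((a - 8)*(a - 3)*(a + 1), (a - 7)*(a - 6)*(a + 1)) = a + 1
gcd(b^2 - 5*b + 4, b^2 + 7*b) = 1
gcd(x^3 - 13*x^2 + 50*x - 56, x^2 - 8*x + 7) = x - 7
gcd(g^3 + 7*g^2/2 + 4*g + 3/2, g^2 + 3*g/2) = g + 3/2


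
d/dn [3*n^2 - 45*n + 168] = 6*n - 45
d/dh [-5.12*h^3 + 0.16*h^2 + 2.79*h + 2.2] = -15.36*h^2 + 0.32*h + 2.79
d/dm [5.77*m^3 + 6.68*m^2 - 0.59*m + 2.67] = 17.31*m^2 + 13.36*m - 0.59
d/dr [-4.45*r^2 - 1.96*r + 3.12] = -8.9*r - 1.96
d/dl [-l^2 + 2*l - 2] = 2 - 2*l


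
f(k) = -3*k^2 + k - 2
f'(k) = 1 - 6*k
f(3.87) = -43.06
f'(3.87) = -22.22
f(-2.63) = -25.38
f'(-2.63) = 16.78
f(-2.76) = -27.61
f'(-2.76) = 17.56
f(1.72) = -9.16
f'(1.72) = -9.32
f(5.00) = -72.00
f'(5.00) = -29.00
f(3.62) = -37.69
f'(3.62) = -20.72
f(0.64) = -2.59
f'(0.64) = -2.84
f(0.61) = -2.51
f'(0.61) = -2.66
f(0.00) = -2.00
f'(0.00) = 1.00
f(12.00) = -422.00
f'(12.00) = -71.00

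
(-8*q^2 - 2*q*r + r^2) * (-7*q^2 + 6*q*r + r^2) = 56*q^4 - 34*q^3*r - 27*q^2*r^2 + 4*q*r^3 + r^4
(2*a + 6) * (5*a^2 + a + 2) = 10*a^3 + 32*a^2 + 10*a + 12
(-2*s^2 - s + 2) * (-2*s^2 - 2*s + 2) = 4*s^4 + 6*s^3 - 6*s^2 - 6*s + 4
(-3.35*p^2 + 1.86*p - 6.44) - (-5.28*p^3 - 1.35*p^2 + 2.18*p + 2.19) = 5.28*p^3 - 2.0*p^2 - 0.32*p - 8.63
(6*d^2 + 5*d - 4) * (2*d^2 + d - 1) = 12*d^4 + 16*d^3 - 9*d^2 - 9*d + 4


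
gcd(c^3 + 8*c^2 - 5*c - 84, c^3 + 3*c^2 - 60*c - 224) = c^2 + 11*c + 28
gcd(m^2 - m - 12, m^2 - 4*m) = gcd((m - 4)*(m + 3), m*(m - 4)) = m - 4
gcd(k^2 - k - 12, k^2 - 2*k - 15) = k + 3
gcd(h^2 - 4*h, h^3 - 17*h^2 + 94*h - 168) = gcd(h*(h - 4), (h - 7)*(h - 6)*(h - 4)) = h - 4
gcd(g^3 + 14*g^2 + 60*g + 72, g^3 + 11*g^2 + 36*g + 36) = g^2 + 8*g + 12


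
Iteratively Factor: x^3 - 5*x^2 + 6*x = (x - 2)*(x^2 - 3*x) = (x - 3)*(x - 2)*(x)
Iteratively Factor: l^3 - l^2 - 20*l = (l)*(l^2 - l - 20) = l*(l + 4)*(l - 5)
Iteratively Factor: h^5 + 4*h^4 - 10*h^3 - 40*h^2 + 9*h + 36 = (h + 4)*(h^4 - 10*h^2 + 9) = (h + 3)*(h + 4)*(h^3 - 3*h^2 - h + 3) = (h - 1)*(h + 3)*(h + 4)*(h^2 - 2*h - 3) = (h - 3)*(h - 1)*(h + 3)*(h + 4)*(h + 1)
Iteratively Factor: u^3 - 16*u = (u + 4)*(u^2 - 4*u) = (u - 4)*(u + 4)*(u)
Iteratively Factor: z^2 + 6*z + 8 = (z + 2)*(z + 4)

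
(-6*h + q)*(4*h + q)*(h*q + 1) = -24*h^3*q - 2*h^2*q^2 - 24*h^2 + h*q^3 - 2*h*q + q^2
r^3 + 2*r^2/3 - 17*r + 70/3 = (r - 7/3)*(r - 2)*(r + 5)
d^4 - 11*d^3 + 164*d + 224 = (d - 8)*(d - 7)*(d + 2)^2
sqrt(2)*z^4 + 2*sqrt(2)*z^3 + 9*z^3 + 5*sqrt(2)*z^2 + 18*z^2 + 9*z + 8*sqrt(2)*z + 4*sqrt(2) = (z + 1)^2*(z + 4*sqrt(2))*(sqrt(2)*z + 1)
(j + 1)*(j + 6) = j^2 + 7*j + 6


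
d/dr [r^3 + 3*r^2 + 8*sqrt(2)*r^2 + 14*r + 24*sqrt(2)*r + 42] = 3*r^2 + 6*r + 16*sqrt(2)*r + 14 + 24*sqrt(2)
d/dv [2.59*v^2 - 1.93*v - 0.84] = 5.18*v - 1.93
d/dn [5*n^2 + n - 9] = 10*n + 1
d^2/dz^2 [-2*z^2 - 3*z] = -4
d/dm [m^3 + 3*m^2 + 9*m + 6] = 3*m^2 + 6*m + 9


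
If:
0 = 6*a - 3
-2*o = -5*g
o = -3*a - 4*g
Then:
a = 1/2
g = -3/13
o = -15/26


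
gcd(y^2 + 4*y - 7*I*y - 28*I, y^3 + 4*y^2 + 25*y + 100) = y + 4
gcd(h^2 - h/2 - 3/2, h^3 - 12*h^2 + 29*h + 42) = h + 1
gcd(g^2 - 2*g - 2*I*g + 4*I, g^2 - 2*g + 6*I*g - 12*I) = g - 2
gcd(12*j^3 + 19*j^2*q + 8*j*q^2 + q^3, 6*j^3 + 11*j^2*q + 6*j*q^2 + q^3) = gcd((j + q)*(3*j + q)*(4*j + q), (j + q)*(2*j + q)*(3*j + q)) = 3*j^2 + 4*j*q + q^2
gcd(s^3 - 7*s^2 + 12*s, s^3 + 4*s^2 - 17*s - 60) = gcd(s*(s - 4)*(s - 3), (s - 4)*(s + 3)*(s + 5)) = s - 4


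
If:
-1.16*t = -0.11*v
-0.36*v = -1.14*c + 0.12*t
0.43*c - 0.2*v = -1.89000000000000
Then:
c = 10.28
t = 2.99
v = 31.54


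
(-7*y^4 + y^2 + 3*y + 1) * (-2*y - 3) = 14*y^5 + 21*y^4 - 2*y^3 - 9*y^2 - 11*y - 3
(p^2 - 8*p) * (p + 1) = p^3 - 7*p^2 - 8*p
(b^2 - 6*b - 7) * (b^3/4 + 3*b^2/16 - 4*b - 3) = b^5/4 - 21*b^4/16 - 55*b^3/8 + 315*b^2/16 + 46*b + 21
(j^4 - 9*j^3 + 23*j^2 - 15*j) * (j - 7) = j^5 - 16*j^4 + 86*j^3 - 176*j^2 + 105*j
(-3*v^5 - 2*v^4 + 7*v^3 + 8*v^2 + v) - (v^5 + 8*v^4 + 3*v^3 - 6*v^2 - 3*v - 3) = -4*v^5 - 10*v^4 + 4*v^3 + 14*v^2 + 4*v + 3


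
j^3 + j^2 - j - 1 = (j - 1)*(j + 1)^2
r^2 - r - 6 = (r - 3)*(r + 2)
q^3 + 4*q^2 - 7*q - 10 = (q - 2)*(q + 1)*(q + 5)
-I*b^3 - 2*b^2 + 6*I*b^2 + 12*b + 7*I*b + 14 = (b - 7)*(b - 2*I)*(-I*b - I)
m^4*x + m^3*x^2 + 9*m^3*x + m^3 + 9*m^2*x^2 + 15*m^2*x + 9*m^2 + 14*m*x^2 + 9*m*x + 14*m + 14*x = (m + 2)*(m + 7)*(m + x)*(m*x + 1)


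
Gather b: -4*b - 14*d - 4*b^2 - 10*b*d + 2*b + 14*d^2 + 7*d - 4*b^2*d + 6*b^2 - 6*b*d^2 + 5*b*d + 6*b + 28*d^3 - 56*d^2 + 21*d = b^2*(2 - 4*d) + b*(-6*d^2 - 5*d + 4) + 28*d^3 - 42*d^2 + 14*d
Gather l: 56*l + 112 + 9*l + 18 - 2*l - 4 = 63*l + 126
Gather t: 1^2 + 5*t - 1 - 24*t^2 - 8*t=-24*t^2 - 3*t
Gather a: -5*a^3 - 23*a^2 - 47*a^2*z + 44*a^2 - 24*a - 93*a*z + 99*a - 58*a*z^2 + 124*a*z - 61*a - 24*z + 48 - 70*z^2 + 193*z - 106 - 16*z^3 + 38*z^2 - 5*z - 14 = -5*a^3 + a^2*(21 - 47*z) + a*(-58*z^2 + 31*z + 14) - 16*z^3 - 32*z^2 + 164*z - 72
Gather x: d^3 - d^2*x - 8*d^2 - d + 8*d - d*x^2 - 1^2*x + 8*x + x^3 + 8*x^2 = d^3 - 8*d^2 + 7*d + x^3 + x^2*(8 - d) + x*(7 - d^2)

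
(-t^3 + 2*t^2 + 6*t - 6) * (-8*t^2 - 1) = 8*t^5 - 16*t^4 - 47*t^3 + 46*t^2 - 6*t + 6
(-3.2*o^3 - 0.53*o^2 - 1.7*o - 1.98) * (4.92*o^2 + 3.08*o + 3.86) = -15.744*o^5 - 12.4636*o^4 - 22.3484*o^3 - 17.0234*o^2 - 12.6604*o - 7.6428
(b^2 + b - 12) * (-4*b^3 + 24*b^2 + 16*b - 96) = -4*b^5 + 20*b^4 + 88*b^3 - 368*b^2 - 288*b + 1152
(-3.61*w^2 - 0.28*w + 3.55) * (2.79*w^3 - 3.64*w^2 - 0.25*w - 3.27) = -10.0719*w^5 + 12.3592*w^4 + 11.8262*w^3 - 1.0473*w^2 + 0.0281000000000001*w - 11.6085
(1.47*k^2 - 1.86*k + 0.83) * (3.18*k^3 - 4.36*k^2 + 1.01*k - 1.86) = 4.6746*k^5 - 12.324*k^4 + 12.2337*k^3 - 8.2316*k^2 + 4.2979*k - 1.5438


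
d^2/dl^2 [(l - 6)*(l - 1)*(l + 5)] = 6*l - 4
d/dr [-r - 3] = -1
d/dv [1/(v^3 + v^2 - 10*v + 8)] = (-3*v^2 - 2*v + 10)/(v^3 + v^2 - 10*v + 8)^2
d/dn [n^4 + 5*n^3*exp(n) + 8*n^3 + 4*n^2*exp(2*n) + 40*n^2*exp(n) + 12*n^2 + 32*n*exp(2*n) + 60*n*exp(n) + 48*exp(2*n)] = 5*n^3*exp(n) + 4*n^3 + 8*n^2*exp(2*n) + 55*n^2*exp(n) + 24*n^2 + 72*n*exp(2*n) + 140*n*exp(n) + 24*n + 128*exp(2*n) + 60*exp(n)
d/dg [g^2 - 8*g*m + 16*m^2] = 2*g - 8*m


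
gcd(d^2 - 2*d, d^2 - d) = d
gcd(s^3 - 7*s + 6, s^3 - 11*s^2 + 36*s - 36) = s - 2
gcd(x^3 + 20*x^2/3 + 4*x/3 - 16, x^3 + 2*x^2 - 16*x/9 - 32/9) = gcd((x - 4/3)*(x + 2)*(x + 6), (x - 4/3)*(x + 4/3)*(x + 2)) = x^2 + 2*x/3 - 8/3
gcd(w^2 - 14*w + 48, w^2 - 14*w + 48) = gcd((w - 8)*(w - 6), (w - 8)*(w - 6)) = w^2 - 14*w + 48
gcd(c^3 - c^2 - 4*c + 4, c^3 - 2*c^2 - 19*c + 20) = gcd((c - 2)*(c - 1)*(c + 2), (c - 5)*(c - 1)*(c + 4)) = c - 1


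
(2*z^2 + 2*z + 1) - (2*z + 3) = 2*z^2 - 2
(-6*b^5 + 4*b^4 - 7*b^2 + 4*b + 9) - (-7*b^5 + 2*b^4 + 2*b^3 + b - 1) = b^5 + 2*b^4 - 2*b^3 - 7*b^2 + 3*b + 10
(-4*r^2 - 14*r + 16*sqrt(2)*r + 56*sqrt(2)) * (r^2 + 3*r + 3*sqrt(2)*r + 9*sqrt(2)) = -4*r^4 - 26*r^3 + 4*sqrt(2)*r^3 + 26*sqrt(2)*r^2 + 54*r^2 + 42*sqrt(2)*r + 624*r + 1008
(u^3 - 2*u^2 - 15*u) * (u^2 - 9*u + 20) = u^5 - 11*u^4 + 23*u^3 + 95*u^2 - 300*u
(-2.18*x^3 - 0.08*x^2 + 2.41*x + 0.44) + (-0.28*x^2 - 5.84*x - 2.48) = -2.18*x^3 - 0.36*x^2 - 3.43*x - 2.04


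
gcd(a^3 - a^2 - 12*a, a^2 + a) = a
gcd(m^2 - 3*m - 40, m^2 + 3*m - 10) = m + 5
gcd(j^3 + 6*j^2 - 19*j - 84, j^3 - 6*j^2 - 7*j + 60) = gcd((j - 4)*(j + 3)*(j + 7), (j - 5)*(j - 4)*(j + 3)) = j^2 - j - 12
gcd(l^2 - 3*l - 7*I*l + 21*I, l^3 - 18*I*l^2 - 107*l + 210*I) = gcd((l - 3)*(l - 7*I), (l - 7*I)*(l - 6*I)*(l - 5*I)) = l - 7*I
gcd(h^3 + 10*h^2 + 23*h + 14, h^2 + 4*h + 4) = h + 2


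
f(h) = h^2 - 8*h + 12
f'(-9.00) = -26.00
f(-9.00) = 165.00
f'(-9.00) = -26.00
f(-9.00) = 165.00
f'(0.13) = -7.74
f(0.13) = 10.98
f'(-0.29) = -8.58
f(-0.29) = 14.40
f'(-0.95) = -9.90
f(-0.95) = 20.50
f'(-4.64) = -17.28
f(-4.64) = 70.65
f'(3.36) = -1.28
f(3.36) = -3.59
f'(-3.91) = -15.82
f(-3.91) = 58.57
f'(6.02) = 4.04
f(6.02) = 0.08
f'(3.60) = -0.80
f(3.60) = -3.84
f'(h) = 2*h - 8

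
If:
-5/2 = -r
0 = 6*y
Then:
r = 5/2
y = 0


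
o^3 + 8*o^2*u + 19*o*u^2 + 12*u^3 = (o + u)*(o + 3*u)*(o + 4*u)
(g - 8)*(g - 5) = g^2 - 13*g + 40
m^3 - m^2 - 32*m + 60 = (m - 5)*(m - 2)*(m + 6)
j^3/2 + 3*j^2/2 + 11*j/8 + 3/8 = (j/2 + 1/2)*(j + 1/2)*(j + 3/2)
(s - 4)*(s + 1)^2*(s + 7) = s^4 + 5*s^3 - 21*s^2 - 53*s - 28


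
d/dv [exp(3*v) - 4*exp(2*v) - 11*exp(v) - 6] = (3*exp(2*v) - 8*exp(v) - 11)*exp(v)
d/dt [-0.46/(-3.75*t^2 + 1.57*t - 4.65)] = (0.7222 - 3.45*t)/(3.75*t^2 - 1.57*t + 4.65)^2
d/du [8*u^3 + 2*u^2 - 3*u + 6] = 24*u^2 + 4*u - 3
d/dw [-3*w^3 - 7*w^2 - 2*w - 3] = -9*w^2 - 14*w - 2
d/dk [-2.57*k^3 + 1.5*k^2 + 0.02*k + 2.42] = -7.71*k^2 + 3.0*k + 0.02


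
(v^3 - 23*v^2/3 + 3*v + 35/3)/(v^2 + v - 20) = (v^3 - 23*v^2/3 + 3*v + 35/3)/(v^2 + v - 20)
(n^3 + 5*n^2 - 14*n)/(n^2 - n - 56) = n*(n - 2)/(n - 8)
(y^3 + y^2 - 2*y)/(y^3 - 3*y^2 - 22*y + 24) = y*(y + 2)/(y^2 - 2*y - 24)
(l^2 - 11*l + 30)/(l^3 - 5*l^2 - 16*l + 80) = (l - 6)/(l^2 - 16)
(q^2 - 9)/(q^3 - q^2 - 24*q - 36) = (q - 3)/(q^2 - 4*q - 12)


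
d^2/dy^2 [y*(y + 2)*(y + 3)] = 6*y + 10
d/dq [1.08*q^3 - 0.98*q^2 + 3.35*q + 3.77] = 3.24*q^2 - 1.96*q + 3.35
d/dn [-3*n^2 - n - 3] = -6*n - 1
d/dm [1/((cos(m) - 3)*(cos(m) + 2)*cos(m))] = (3*sin(m) - 6*sin(m)/cos(m)^2 - 2*tan(m))/((cos(m) - 3)^2*(cos(m) + 2)^2)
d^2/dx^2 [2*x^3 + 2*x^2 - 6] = 12*x + 4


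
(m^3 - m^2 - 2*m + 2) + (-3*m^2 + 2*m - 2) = m^3 - 4*m^2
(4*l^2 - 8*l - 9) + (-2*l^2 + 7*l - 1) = 2*l^2 - l - 10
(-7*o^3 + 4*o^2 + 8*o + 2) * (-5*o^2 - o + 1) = 35*o^5 - 13*o^4 - 51*o^3 - 14*o^2 + 6*o + 2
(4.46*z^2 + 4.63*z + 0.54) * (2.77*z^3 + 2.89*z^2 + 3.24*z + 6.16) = 12.3542*z^5 + 25.7145*z^4 + 29.3269*z^3 + 44.0354*z^2 + 30.2704*z + 3.3264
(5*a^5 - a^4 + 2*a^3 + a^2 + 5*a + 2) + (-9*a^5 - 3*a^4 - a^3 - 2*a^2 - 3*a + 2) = -4*a^5 - 4*a^4 + a^3 - a^2 + 2*a + 4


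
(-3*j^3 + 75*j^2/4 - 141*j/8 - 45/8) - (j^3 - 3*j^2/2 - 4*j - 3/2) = -4*j^3 + 81*j^2/4 - 109*j/8 - 33/8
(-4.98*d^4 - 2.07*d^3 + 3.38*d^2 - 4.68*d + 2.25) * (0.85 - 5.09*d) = 25.3482*d^5 + 6.3033*d^4 - 18.9637*d^3 + 26.6942*d^2 - 15.4305*d + 1.9125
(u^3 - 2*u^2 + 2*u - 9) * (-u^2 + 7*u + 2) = -u^5 + 9*u^4 - 14*u^3 + 19*u^2 - 59*u - 18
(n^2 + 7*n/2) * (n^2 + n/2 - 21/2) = n^4 + 4*n^3 - 35*n^2/4 - 147*n/4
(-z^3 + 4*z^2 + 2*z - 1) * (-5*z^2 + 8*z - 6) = 5*z^5 - 28*z^4 + 28*z^3 - 3*z^2 - 20*z + 6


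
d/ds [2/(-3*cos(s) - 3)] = -2*sin(s)/(3*(cos(s) + 1)^2)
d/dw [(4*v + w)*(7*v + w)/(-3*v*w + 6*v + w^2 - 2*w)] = ((4*v + w)*(7*v + w)*(3*v - 2*w + 2) - (11*v + 2*w)*(3*v*w - 6*v - w^2 + 2*w))/(3*v*w - 6*v - w^2 + 2*w)^2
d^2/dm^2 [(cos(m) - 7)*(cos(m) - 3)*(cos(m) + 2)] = -7*cos(m)/4 + 16*cos(2*m) - 9*cos(3*m)/4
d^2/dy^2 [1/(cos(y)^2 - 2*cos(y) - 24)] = (8*sin(y)^4 - 204*sin(y)^2 - 81*cos(y) - 3*cos(3*y) + 84)/(2*(sin(y)^2 + 2*cos(y) + 23)^3)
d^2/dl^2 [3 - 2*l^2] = -4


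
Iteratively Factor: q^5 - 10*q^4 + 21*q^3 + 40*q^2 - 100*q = (q - 2)*(q^4 - 8*q^3 + 5*q^2 + 50*q) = (q - 2)*(q + 2)*(q^3 - 10*q^2 + 25*q) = (q - 5)*(q - 2)*(q + 2)*(q^2 - 5*q) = (q - 5)^2*(q - 2)*(q + 2)*(q)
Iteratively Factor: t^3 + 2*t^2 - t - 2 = (t + 2)*(t^2 - 1) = (t + 1)*(t + 2)*(t - 1)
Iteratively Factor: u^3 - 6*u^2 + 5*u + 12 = (u - 3)*(u^2 - 3*u - 4) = (u - 4)*(u - 3)*(u + 1)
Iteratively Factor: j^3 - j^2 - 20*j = (j - 5)*(j^2 + 4*j) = (j - 5)*(j + 4)*(j)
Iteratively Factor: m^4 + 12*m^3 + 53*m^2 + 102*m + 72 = (m + 2)*(m^3 + 10*m^2 + 33*m + 36) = (m + 2)*(m + 4)*(m^2 + 6*m + 9) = (m + 2)*(m + 3)*(m + 4)*(m + 3)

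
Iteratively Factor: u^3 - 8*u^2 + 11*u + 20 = (u - 4)*(u^2 - 4*u - 5) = (u - 4)*(u + 1)*(u - 5)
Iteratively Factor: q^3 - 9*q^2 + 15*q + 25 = (q + 1)*(q^2 - 10*q + 25) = (q - 5)*(q + 1)*(q - 5)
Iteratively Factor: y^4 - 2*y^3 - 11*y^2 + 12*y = (y - 4)*(y^3 + 2*y^2 - 3*y) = y*(y - 4)*(y^2 + 2*y - 3) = y*(y - 4)*(y + 3)*(y - 1)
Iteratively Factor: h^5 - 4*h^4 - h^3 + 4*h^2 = (h)*(h^4 - 4*h^3 - h^2 + 4*h) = h*(h - 1)*(h^3 - 3*h^2 - 4*h) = h*(h - 1)*(h + 1)*(h^2 - 4*h) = h*(h - 4)*(h - 1)*(h + 1)*(h)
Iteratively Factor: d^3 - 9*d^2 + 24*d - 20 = (d - 2)*(d^2 - 7*d + 10) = (d - 5)*(d - 2)*(d - 2)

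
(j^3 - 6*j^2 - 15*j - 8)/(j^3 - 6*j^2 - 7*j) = (j^2 - 7*j - 8)/(j*(j - 7))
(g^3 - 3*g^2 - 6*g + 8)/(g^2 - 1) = (g^2 - 2*g - 8)/(g + 1)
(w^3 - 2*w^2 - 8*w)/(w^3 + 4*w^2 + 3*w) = (w^2 - 2*w - 8)/(w^2 + 4*w + 3)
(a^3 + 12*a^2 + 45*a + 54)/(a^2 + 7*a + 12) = (a^2 + 9*a + 18)/(a + 4)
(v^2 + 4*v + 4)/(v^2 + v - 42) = (v^2 + 4*v + 4)/(v^2 + v - 42)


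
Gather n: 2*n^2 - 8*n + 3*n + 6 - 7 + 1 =2*n^2 - 5*n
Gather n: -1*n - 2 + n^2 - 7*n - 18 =n^2 - 8*n - 20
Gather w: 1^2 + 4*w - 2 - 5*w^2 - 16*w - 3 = -5*w^2 - 12*w - 4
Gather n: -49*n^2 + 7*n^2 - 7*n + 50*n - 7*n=-42*n^2 + 36*n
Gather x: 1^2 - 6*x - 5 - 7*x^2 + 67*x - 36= -7*x^2 + 61*x - 40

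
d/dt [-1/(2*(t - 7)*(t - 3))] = (t - 5)/((t - 7)^2*(t - 3)^2)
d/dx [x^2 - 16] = 2*x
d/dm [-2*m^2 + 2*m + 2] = 2 - 4*m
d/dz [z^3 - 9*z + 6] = 3*z^2 - 9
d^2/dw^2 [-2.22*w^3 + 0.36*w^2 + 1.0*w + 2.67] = 0.72 - 13.32*w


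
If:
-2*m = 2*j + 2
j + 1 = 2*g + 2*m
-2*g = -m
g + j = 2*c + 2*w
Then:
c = -w - 1/2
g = 0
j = -1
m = 0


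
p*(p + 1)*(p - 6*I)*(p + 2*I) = p^4 + p^3 - 4*I*p^3 + 12*p^2 - 4*I*p^2 + 12*p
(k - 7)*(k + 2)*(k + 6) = k^3 + k^2 - 44*k - 84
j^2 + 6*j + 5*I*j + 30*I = (j + 6)*(j + 5*I)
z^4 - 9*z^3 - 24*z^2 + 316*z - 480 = (z - 8)*(z - 5)*(z - 2)*(z + 6)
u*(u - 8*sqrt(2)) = u^2 - 8*sqrt(2)*u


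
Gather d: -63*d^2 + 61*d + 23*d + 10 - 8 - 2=-63*d^2 + 84*d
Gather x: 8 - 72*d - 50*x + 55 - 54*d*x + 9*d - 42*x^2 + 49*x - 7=-63*d - 42*x^2 + x*(-54*d - 1) + 56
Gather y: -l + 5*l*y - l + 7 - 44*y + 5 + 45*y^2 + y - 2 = -2*l + 45*y^2 + y*(5*l - 43) + 10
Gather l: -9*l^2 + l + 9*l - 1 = -9*l^2 + 10*l - 1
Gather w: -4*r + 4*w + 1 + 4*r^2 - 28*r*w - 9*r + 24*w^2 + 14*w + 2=4*r^2 - 13*r + 24*w^2 + w*(18 - 28*r) + 3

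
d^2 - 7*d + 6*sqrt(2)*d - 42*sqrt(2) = (d - 7)*(d + 6*sqrt(2))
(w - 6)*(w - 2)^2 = w^3 - 10*w^2 + 28*w - 24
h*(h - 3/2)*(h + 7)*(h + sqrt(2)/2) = h^4 + sqrt(2)*h^3/2 + 11*h^3/2 - 21*h^2/2 + 11*sqrt(2)*h^2/4 - 21*sqrt(2)*h/4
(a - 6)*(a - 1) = a^2 - 7*a + 6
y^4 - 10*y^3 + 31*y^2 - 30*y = y*(y - 5)*(y - 3)*(y - 2)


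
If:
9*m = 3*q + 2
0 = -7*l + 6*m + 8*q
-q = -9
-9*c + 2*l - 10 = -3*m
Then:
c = 541/189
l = 274/21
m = 29/9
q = 9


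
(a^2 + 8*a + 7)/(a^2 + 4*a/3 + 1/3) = 3*(a + 7)/(3*a + 1)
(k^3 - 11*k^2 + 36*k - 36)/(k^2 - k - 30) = (k^2 - 5*k + 6)/(k + 5)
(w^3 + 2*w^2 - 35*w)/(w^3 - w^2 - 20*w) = (w + 7)/(w + 4)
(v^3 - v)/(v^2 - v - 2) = v*(v - 1)/(v - 2)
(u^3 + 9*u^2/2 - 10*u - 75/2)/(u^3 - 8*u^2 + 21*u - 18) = (2*u^2 + 15*u + 25)/(2*(u^2 - 5*u + 6))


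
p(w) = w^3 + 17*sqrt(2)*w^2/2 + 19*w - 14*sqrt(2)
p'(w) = 3*w^2 + 17*sqrt(2)*w + 19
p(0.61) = -3.51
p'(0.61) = 34.78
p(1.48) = 37.89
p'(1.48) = 61.15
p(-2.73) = -2.43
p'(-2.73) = -24.27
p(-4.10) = 35.45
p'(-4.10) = -29.14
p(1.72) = 53.53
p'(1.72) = 69.23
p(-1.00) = -27.78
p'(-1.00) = -2.04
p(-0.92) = -27.88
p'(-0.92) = -0.58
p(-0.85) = -27.88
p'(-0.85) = 0.73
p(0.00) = -19.80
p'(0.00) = 19.00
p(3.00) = 172.39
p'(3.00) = 118.12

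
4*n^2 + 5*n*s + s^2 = (n + s)*(4*n + s)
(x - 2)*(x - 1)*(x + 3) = x^3 - 7*x + 6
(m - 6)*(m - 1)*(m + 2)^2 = m^4 - 3*m^3 - 18*m^2 - 4*m + 24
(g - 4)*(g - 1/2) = g^2 - 9*g/2 + 2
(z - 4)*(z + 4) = z^2 - 16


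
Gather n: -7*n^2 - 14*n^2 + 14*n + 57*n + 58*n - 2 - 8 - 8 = -21*n^2 + 129*n - 18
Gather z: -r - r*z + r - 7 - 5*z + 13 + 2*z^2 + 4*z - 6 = 2*z^2 + z*(-r - 1)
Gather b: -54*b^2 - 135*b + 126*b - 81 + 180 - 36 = -54*b^2 - 9*b + 63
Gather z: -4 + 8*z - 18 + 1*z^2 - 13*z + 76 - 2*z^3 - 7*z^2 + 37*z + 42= -2*z^3 - 6*z^2 + 32*z + 96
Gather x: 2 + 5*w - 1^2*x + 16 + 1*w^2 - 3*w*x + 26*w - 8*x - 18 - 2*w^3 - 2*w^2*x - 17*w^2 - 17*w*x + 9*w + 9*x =-2*w^3 - 16*w^2 + 40*w + x*(-2*w^2 - 20*w)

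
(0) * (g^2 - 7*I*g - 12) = 0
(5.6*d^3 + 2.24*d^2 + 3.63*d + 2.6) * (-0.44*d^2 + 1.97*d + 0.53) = -2.464*d^5 + 10.0464*d^4 + 5.7836*d^3 + 7.1943*d^2 + 7.0459*d + 1.378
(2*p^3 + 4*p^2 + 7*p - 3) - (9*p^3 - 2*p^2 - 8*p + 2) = -7*p^3 + 6*p^2 + 15*p - 5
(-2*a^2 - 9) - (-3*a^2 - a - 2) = a^2 + a - 7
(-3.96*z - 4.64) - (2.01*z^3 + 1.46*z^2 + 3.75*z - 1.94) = -2.01*z^3 - 1.46*z^2 - 7.71*z - 2.7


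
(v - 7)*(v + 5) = v^2 - 2*v - 35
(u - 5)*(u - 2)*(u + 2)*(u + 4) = u^4 - u^3 - 24*u^2 + 4*u + 80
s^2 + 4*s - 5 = (s - 1)*(s + 5)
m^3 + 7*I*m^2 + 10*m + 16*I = (m - 2*I)*(m + I)*(m + 8*I)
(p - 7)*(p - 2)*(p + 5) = p^3 - 4*p^2 - 31*p + 70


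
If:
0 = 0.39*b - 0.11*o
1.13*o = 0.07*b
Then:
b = 0.00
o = 0.00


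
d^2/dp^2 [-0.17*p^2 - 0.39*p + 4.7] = -0.340000000000000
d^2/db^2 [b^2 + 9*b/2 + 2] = 2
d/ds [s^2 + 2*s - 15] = 2*s + 2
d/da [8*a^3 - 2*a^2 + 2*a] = 24*a^2 - 4*a + 2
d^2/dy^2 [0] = 0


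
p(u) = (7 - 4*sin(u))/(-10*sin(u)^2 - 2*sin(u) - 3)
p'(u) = (7 - 4*sin(u))*(20*sin(u)*cos(u) + 2*cos(u))/(-10*sin(u)^2 - 2*sin(u) - 3)^2 - 4*cos(u)/(-10*sin(u)^2 - 2*sin(u) - 3) = 2*(-20*sin(u)^2 + 70*sin(u) + 13)*cos(u)/(10*sin(u)^2 + 2*sin(u) + 3)^2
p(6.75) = -0.88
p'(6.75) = 2.06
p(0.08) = -2.07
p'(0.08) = 3.54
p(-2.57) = -1.89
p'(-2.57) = 2.20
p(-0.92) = -1.32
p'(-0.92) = -1.12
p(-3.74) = -0.65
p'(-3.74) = -1.43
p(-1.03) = -1.21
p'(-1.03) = -0.85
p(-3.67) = -0.76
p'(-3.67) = -1.74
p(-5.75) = -0.75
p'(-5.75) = 1.72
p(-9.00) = -2.23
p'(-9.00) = 2.34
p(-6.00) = -1.36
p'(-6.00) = 3.16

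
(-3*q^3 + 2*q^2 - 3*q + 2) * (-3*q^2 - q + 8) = 9*q^5 - 3*q^4 - 17*q^3 + 13*q^2 - 26*q + 16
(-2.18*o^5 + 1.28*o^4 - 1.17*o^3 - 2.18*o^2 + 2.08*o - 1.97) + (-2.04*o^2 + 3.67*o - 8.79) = -2.18*o^5 + 1.28*o^4 - 1.17*o^3 - 4.22*o^2 + 5.75*o - 10.76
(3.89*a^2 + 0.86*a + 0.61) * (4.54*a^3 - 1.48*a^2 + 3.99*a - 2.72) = 17.6606*a^5 - 1.8528*a^4 + 17.0177*a^3 - 8.0522*a^2 + 0.0947*a - 1.6592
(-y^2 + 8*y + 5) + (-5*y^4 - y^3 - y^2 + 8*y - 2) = -5*y^4 - y^3 - 2*y^2 + 16*y + 3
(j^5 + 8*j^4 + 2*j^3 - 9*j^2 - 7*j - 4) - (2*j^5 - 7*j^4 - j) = -j^5 + 15*j^4 + 2*j^3 - 9*j^2 - 6*j - 4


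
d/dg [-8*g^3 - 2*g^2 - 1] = 4*g*(-6*g - 1)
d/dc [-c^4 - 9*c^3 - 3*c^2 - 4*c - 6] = -4*c^3 - 27*c^2 - 6*c - 4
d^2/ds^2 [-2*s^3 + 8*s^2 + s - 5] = 16 - 12*s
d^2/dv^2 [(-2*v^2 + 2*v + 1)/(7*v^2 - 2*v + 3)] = 2*(70*v^3 + 273*v^2 - 168*v - 23)/(343*v^6 - 294*v^5 + 525*v^4 - 260*v^3 + 225*v^2 - 54*v + 27)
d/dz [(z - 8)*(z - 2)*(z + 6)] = 3*z^2 - 8*z - 44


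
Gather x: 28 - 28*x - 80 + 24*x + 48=-4*x - 4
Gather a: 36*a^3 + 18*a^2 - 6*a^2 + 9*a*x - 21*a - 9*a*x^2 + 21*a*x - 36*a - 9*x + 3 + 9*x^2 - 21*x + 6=36*a^3 + 12*a^2 + a*(-9*x^2 + 30*x - 57) + 9*x^2 - 30*x + 9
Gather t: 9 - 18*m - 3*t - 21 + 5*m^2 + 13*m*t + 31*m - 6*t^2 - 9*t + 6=5*m^2 + 13*m - 6*t^2 + t*(13*m - 12) - 6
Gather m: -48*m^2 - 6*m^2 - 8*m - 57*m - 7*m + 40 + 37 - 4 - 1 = -54*m^2 - 72*m + 72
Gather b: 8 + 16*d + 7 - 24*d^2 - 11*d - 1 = -24*d^2 + 5*d + 14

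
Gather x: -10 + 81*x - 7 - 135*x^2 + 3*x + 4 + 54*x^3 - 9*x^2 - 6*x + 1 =54*x^3 - 144*x^2 + 78*x - 12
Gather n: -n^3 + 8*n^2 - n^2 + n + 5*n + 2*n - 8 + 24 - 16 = -n^3 + 7*n^2 + 8*n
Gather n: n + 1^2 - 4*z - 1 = n - 4*z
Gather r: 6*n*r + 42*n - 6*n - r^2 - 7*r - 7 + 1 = 36*n - r^2 + r*(6*n - 7) - 6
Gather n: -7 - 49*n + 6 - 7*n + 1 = -56*n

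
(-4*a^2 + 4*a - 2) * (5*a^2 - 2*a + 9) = -20*a^4 + 28*a^3 - 54*a^2 + 40*a - 18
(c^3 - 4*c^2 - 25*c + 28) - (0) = c^3 - 4*c^2 - 25*c + 28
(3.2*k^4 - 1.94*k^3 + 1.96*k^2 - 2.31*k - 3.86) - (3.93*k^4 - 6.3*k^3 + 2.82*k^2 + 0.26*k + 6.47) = -0.73*k^4 + 4.36*k^3 - 0.86*k^2 - 2.57*k - 10.33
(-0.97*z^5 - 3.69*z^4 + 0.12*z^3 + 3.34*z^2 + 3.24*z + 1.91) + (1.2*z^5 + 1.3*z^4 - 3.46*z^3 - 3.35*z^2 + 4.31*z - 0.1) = 0.23*z^5 - 2.39*z^4 - 3.34*z^3 - 0.0100000000000002*z^2 + 7.55*z + 1.81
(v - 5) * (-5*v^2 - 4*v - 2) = -5*v^3 + 21*v^2 + 18*v + 10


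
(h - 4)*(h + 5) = h^2 + h - 20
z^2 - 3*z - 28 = (z - 7)*(z + 4)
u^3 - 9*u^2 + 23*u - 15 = (u - 5)*(u - 3)*(u - 1)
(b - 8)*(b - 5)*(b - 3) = b^3 - 16*b^2 + 79*b - 120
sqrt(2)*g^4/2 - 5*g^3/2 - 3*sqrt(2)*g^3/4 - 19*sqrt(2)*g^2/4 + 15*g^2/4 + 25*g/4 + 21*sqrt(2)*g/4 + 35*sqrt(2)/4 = (g - 5/2)*(g + 1)*(g - 7*sqrt(2)/2)*(sqrt(2)*g/2 + 1)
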